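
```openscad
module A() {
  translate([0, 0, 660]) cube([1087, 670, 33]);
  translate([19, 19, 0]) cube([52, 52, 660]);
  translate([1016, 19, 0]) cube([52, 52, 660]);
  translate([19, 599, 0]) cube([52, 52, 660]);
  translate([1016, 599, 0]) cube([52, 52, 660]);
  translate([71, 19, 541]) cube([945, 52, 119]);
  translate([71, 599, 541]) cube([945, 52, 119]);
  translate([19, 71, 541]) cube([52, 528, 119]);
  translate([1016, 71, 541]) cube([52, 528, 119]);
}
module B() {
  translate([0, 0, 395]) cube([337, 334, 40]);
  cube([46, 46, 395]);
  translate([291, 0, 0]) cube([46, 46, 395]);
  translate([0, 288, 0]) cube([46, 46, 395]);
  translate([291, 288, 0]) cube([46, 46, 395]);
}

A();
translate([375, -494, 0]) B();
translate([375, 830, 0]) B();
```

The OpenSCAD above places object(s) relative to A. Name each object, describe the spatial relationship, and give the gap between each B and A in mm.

Each stool's nearest face is 160 mm from the table's bounding box.

A is a table. B is a stool. Two stools sit around the table at the −y, +y sides. The gap between each stool and the table is 160 mm.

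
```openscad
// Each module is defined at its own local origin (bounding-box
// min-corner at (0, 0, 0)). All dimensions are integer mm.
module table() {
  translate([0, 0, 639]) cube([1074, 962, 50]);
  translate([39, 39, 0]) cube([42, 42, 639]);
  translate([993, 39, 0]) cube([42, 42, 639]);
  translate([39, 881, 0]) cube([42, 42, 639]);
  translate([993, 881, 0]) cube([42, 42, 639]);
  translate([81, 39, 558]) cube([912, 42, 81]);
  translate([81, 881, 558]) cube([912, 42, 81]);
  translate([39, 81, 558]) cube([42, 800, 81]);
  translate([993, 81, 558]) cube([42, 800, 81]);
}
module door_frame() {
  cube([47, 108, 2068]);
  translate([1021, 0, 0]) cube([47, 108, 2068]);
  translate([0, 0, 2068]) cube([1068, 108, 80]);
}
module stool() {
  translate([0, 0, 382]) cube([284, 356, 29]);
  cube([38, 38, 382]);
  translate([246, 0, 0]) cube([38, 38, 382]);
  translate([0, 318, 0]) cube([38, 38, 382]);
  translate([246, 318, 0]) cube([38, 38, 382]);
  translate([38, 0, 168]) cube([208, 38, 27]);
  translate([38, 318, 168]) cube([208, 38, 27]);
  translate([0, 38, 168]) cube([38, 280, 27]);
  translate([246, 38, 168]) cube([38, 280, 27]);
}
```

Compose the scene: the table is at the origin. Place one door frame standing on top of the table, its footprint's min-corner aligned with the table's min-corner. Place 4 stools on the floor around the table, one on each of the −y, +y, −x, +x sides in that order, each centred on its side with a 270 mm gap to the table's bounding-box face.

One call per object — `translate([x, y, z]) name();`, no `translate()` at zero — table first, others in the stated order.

table();
translate([0, 0, 689]) door_frame();
translate([395, -626, 0]) stool();
translate([395, 1232, 0]) stool();
translate([-554, 303, 0]) stool();
translate([1344, 303, 0]) stool();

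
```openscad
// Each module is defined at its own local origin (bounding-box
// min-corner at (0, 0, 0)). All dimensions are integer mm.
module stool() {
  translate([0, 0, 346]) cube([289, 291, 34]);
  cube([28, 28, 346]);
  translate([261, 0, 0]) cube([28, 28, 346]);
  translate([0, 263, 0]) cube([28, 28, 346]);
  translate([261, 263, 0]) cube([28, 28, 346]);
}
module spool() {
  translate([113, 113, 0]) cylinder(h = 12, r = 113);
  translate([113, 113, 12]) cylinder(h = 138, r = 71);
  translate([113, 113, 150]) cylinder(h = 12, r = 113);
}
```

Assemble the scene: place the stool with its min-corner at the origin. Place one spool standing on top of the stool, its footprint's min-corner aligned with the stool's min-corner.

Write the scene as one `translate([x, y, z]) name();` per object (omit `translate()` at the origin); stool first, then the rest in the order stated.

stool();
translate([0, 0, 380]) spool();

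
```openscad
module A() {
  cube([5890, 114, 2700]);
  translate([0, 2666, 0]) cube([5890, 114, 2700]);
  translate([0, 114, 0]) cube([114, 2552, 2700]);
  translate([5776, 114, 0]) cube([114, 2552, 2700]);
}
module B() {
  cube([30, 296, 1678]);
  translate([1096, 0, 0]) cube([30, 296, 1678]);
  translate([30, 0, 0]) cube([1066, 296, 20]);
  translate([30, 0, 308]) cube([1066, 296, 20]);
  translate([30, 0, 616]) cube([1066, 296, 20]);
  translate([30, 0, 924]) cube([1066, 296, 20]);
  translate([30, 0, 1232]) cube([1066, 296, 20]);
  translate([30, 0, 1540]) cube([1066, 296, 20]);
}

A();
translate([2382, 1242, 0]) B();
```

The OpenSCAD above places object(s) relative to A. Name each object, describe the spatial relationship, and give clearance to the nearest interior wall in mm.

A is a house frame. B is a bookshelf. The bookshelf sits inside the house frame, centred. The clearance to the nearest interior wall is 1128 mm.

Clearances: x = 2268, y = 1128; minimum 1128 mm.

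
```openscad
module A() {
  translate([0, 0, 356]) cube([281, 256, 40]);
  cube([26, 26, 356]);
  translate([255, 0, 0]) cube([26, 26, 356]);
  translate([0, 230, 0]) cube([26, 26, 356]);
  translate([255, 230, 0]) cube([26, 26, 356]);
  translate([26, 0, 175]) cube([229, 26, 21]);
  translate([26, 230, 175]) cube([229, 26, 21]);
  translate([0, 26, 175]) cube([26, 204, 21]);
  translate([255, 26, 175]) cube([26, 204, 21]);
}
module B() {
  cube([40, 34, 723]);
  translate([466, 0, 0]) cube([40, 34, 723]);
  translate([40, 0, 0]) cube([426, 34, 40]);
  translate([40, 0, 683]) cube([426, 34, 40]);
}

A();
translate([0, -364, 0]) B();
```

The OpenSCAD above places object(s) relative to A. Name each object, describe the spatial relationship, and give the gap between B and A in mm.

The picture frame's nearest face is 330 mm from the stool's −y face.

A is a stool. B is a picture frame. The picture frame is on the floor beside the stool on its −y side. The gap between the picture frame and the stool is 330 mm.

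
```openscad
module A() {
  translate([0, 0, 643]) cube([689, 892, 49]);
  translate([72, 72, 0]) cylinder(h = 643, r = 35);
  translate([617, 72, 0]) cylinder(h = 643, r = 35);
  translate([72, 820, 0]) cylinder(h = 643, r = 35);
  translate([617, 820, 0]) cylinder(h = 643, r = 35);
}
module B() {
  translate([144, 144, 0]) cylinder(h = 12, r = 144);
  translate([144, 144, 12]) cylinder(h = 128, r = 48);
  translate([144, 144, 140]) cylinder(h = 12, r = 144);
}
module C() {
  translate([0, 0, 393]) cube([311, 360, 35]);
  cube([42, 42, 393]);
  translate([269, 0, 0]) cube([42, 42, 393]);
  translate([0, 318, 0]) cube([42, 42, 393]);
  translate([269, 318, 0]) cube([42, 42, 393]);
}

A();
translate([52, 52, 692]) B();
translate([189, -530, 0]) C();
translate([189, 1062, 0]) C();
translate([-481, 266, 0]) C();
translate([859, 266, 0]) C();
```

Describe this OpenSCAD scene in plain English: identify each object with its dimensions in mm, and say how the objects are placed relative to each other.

A is a rectangular dining table. The top is 689×892×49 mm with its upper surface at z = 692 mm. It stands on four round legs of 70 mm diameter, each leg's bounding box inset 37 mm from the nearest pair of top edges, running from the floor to the underside of the top.

B is a spool: two coaxial disc flanges of radius 144 mm and thickness 12 mm, joined by a core cylinder of radius 48 mm and height 128 mm. The lower flange rests on z = 0 and the three cylinders share a vertical axis.

C is a four-legged stool. The seat is a 311×360×35 mm slab whose top surface is at z = 428 mm; four square legs, each 42×42 mm in cross-section, run from the floor (z = 0) to the underside of the seat, each flush with a corner of the seat.

The spool is on top of the table. Four stools sit around the table at the −y, +y, −x, +x sides.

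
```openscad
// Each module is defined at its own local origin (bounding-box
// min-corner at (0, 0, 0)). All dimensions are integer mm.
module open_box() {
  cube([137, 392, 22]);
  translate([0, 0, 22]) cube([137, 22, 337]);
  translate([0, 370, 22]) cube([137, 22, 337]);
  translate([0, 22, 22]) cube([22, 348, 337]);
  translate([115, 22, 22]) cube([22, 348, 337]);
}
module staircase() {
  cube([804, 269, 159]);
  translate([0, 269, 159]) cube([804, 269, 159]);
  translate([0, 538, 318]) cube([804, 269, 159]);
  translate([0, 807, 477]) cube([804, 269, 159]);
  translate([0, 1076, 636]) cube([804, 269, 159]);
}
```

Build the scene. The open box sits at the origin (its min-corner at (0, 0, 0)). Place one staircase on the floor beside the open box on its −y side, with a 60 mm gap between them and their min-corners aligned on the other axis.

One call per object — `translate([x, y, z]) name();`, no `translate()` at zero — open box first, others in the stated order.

open_box();
translate([0, -1405, 0]) staircase();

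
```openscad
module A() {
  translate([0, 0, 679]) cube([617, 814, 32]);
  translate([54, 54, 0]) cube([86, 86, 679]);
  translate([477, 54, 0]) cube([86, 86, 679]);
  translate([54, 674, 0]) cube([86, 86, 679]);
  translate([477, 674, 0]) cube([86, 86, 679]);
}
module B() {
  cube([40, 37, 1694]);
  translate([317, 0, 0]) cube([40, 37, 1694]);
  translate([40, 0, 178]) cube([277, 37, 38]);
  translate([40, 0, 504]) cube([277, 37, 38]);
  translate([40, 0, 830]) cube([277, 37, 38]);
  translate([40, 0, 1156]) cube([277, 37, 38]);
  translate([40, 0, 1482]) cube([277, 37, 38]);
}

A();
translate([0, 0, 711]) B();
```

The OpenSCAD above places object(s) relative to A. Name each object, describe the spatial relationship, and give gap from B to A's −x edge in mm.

The ladder's min-x is at 0; the table's min-x is 0; gap = 0 mm.

A is a table. B is a ladder. The ladder is on top of the table. The gap from the ladder to the table's −x edge is 0 mm.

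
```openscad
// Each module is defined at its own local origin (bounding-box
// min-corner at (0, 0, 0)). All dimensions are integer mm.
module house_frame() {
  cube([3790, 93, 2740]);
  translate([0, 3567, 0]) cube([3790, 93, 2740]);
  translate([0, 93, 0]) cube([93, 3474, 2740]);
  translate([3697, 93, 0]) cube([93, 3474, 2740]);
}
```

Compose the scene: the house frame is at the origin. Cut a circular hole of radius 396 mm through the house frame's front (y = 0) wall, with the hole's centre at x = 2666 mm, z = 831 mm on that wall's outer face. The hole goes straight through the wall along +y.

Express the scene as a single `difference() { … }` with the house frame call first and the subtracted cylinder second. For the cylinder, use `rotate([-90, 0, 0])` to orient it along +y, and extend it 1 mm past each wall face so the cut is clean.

difference() {
  house_frame();
  translate([2666, -1, 831]) rotate([-90, 0, 0]) cylinder(h = 95, r = 396);
}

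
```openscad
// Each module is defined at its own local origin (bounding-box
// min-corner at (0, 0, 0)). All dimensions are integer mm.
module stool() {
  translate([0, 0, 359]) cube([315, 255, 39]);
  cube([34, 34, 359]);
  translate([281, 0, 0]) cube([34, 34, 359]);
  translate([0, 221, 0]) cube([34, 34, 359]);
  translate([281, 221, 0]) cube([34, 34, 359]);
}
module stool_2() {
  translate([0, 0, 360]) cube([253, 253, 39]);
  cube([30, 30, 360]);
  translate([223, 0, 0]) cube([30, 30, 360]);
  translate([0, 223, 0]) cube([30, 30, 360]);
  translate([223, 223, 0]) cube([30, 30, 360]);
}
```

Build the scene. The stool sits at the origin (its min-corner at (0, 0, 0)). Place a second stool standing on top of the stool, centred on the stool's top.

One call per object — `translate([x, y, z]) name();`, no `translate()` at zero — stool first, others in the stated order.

stool();
translate([31, 1, 398]) stool_2();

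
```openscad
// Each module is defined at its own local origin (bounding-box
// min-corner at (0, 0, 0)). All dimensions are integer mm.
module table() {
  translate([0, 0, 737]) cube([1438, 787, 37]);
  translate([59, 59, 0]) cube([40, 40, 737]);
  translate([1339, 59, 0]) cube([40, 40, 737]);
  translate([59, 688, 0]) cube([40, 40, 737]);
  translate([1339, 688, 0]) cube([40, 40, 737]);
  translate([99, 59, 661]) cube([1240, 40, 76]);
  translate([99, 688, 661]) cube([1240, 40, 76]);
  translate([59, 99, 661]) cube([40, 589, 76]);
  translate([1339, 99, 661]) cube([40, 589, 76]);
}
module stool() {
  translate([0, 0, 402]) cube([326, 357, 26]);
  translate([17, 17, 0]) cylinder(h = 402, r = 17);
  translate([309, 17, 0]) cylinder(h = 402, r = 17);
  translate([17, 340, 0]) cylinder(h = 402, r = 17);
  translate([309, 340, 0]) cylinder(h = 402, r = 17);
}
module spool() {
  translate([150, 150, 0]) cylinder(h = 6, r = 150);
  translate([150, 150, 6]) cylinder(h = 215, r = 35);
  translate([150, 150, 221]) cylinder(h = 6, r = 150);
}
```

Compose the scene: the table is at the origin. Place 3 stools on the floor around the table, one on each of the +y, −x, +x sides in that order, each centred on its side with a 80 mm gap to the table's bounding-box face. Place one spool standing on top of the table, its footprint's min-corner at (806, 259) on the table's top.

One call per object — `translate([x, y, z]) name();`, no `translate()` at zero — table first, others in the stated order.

table();
translate([556, 867, 0]) stool();
translate([-406, 215, 0]) stool();
translate([1518, 215, 0]) stool();
translate([806, 259, 774]) spool();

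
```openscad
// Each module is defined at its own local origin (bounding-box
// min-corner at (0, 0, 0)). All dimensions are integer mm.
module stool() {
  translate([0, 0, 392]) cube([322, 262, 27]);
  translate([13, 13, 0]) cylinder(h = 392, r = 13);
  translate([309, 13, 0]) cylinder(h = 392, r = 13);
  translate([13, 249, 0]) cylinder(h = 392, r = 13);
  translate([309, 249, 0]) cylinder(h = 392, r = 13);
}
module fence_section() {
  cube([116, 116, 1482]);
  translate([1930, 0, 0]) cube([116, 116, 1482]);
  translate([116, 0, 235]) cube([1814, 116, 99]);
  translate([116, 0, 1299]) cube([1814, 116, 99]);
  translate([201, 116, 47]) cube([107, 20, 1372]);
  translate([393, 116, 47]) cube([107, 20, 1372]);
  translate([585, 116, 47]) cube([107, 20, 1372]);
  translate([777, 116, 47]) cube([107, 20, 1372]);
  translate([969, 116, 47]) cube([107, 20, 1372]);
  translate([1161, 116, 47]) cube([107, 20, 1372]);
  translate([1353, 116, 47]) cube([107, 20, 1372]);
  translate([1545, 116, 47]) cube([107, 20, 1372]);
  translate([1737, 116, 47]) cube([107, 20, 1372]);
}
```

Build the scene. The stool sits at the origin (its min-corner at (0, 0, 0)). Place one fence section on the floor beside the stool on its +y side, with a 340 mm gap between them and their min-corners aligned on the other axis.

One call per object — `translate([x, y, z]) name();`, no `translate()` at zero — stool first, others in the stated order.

stool();
translate([0, 602, 0]) fence_section();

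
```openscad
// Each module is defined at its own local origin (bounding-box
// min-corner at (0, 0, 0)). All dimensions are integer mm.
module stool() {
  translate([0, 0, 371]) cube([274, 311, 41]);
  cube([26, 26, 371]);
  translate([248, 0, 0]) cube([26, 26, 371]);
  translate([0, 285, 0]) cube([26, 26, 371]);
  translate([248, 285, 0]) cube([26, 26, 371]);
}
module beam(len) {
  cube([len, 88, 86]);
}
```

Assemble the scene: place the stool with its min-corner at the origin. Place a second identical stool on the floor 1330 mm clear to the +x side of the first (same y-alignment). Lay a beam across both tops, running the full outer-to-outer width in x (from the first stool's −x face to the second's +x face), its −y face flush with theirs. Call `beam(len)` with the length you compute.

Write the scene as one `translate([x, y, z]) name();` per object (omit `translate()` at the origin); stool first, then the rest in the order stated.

stool();
translate([1604, 0, 0]) stool();
translate([0, 0, 412]) beam(1878);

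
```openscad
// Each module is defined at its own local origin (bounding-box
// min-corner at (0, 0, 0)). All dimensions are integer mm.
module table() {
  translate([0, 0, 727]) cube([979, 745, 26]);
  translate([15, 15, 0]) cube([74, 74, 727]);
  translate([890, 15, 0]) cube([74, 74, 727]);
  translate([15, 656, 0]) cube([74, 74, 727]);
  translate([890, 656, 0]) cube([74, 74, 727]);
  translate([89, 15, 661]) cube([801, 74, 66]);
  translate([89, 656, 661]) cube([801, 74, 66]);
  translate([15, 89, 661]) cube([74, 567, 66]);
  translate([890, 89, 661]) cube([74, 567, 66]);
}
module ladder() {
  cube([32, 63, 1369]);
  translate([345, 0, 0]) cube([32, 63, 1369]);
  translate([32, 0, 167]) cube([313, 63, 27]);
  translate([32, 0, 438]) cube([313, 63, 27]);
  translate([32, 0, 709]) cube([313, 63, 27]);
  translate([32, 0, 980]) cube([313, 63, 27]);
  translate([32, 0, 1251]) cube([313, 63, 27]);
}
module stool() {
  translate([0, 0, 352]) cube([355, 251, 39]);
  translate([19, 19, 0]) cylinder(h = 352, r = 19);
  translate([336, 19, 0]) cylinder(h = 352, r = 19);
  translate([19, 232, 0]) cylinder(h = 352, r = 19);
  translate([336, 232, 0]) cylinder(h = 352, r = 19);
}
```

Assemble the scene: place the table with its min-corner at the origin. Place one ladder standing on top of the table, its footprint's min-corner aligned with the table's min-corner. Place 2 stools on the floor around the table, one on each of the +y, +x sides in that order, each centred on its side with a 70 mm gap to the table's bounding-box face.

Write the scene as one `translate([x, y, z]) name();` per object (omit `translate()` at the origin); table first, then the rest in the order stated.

table();
translate([0, 0, 753]) ladder();
translate([312, 815, 0]) stool();
translate([1049, 247, 0]) stool();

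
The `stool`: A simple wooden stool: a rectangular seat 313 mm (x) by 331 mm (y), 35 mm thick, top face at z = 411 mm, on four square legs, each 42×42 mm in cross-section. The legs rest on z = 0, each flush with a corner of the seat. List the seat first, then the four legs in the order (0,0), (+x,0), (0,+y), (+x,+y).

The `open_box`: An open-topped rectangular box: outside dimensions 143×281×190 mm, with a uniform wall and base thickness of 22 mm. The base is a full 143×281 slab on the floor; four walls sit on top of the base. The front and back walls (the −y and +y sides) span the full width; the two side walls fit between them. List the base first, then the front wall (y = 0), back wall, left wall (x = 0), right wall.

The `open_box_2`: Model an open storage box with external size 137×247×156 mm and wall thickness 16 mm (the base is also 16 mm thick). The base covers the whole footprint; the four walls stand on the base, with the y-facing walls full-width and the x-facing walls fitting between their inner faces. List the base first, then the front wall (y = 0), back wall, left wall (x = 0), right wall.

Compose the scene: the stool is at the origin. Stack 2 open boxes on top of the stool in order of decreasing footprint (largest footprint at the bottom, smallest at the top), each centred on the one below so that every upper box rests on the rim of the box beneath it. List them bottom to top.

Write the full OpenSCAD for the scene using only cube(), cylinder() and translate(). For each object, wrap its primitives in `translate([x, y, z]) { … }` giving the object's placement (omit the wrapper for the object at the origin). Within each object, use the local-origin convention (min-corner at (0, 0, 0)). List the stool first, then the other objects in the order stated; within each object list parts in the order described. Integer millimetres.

translate([0, 0, 376]) cube([313, 331, 35]);
cube([42, 42, 376]);
translate([271, 0, 0]) cube([42, 42, 376]);
translate([0, 289, 0]) cube([42, 42, 376]);
translate([271, 289, 0]) cube([42, 42, 376]);
translate([85, 25, 411]) {
  cube([143, 281, 22]);
  translate([0, 0, 22]) cube([143, 22, 168]);
  translate([0, 259, 22]) cube([143, 22, 168]);
  translate([0, 22, 22]) cube([22, 237, 168]);
  translate([121, 22, 22]) cube([22, 237, 168]);
}
translate([88, 42, 601]) {
  cube([137, 247, 16]);
  translate([0, 0, 16]) cube([137, 16, 140]);
  translate([0, 231, 16]) cube([137, 16, 140]);
  translate([0, 16, 16]) cube([16, 215, 140]);
  translate([121, 16, 16]) cube([16, 215, 140]);
}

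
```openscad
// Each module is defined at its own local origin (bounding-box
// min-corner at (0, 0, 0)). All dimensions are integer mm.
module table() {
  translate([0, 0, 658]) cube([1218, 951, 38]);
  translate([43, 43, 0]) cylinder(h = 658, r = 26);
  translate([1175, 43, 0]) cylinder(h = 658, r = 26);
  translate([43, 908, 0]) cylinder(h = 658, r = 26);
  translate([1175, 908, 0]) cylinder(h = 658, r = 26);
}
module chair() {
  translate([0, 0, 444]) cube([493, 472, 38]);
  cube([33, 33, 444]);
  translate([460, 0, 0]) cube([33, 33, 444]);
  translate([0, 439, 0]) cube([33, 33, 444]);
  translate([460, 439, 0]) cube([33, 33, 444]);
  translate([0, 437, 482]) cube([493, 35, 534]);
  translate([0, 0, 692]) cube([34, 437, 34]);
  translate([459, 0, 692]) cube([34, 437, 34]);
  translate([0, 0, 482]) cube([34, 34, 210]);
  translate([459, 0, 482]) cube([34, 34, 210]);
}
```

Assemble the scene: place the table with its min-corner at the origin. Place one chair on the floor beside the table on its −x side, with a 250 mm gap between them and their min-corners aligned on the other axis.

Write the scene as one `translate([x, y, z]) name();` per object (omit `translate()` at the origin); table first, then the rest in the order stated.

table();
translate([-743, 0, 0]) chair();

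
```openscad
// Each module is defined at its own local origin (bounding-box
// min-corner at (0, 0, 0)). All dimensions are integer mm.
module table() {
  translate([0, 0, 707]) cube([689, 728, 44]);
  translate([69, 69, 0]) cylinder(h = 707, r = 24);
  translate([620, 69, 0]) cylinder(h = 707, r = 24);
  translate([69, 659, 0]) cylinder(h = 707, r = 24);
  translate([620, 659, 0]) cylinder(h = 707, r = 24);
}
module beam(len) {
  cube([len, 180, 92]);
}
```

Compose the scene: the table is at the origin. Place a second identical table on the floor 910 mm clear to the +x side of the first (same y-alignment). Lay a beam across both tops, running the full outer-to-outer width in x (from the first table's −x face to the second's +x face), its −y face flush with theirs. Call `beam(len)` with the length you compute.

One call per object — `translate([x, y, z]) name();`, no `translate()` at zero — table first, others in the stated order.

table();
translate([1599, 0, 0]) table();
translate([0, 0, 751]) beam(2288);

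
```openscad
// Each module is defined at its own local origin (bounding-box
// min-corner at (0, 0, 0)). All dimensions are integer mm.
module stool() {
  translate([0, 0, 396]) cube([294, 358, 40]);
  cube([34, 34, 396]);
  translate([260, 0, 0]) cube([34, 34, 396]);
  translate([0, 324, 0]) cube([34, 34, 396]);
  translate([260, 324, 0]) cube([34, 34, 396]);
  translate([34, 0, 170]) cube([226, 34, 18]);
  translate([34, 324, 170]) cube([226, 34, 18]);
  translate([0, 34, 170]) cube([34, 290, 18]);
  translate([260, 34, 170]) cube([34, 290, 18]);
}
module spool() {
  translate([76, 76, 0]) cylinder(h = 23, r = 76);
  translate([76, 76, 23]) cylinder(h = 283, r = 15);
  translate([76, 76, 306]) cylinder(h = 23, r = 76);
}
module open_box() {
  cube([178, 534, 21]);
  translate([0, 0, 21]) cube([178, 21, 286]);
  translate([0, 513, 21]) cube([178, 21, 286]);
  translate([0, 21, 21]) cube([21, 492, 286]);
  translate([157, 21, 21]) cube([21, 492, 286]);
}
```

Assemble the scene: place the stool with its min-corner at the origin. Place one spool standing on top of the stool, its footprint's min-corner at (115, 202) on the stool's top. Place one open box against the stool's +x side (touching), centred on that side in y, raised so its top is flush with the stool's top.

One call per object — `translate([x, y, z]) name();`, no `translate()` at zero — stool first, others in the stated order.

stool();
translate([115, 202, 436]) spool();
translate([294, -88, 129]) open_box();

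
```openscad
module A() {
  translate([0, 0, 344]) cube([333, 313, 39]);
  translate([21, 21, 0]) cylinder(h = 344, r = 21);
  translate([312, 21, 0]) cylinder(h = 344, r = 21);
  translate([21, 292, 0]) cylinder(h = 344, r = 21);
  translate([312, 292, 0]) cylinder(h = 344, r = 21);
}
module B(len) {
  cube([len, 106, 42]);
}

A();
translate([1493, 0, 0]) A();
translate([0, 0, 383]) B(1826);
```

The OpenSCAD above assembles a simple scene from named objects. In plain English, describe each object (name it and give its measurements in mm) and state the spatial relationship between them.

A is a four-legged stool. The seat is 333×313 mm, 39 mm thick, top at z = 383 mm. It stands on four round legs, each 42 mm in diameter, from z = 0 to the seat underside, each leg's axis is inset half a diameter from the nearest pair of seat edges (so the leg's bounding box is flush with the corner).

B is a rectangular beam 1826 mm long (x), 106 mm deep (y), 42 mm thick (z).

The beam spans the tops of two stools placed 1160 mm apart, resting at z = 383 mm.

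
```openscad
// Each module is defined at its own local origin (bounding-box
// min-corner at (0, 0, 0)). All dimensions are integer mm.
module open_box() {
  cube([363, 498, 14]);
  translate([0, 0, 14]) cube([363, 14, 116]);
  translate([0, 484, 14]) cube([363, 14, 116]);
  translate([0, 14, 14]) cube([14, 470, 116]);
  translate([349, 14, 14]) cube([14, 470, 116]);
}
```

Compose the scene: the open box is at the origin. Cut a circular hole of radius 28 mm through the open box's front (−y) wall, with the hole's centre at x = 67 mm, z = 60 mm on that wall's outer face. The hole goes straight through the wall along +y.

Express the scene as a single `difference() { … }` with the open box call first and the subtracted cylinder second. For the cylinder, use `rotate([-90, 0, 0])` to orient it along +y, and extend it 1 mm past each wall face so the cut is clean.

difference() {
  open_box();
  translate([67, -1, 60]) rotate([-90, 0, 0]) cylinder(h = 16, r = 28);
}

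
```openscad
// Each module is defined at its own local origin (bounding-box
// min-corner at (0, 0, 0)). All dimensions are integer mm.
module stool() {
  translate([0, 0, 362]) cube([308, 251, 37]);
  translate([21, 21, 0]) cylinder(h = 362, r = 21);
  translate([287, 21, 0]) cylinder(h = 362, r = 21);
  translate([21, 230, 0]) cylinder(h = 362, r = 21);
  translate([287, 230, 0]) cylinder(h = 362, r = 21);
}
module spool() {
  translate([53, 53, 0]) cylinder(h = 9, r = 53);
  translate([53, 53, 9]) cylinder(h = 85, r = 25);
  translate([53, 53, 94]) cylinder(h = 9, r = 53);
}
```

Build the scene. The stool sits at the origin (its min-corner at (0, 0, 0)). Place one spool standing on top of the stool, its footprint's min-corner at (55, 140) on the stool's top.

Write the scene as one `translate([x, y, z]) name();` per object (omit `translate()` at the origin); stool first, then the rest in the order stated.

stool();
translate([55, 140, 399]) spool();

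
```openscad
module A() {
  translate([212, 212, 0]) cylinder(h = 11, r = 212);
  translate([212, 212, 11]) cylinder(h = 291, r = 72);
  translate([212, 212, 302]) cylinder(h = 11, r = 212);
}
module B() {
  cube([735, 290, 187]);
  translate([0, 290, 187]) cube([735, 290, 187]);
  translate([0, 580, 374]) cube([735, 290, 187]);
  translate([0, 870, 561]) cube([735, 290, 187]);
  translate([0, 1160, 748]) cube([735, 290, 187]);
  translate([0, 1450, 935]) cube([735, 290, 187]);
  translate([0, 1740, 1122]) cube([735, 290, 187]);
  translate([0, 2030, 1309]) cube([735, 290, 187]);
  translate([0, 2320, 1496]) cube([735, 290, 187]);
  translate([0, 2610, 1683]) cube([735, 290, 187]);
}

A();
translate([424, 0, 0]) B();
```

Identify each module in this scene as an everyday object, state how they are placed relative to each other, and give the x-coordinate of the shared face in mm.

A is a spool. B is a staircase. The staircase is against the spool's +x side, with their −y faces flush. The x-coordinate of the shared face is 424 mm.

The spool's +x face and the staircase's −x face are both at x = 424 mm.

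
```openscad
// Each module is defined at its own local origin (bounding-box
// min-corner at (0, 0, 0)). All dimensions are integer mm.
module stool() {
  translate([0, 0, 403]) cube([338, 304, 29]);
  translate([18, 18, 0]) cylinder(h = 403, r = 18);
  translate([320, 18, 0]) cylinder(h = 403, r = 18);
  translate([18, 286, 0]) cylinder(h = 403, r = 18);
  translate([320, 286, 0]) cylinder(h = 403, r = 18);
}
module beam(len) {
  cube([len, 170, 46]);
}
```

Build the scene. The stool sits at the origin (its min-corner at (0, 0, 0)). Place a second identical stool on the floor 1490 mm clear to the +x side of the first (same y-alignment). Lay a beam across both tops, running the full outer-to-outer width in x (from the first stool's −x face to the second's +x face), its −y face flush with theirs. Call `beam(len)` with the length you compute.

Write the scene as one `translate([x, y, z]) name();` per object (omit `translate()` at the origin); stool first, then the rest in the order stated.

stool();
translate([1828, 0, 0]) stool();
translate([0, 0, 432]) beam(2166);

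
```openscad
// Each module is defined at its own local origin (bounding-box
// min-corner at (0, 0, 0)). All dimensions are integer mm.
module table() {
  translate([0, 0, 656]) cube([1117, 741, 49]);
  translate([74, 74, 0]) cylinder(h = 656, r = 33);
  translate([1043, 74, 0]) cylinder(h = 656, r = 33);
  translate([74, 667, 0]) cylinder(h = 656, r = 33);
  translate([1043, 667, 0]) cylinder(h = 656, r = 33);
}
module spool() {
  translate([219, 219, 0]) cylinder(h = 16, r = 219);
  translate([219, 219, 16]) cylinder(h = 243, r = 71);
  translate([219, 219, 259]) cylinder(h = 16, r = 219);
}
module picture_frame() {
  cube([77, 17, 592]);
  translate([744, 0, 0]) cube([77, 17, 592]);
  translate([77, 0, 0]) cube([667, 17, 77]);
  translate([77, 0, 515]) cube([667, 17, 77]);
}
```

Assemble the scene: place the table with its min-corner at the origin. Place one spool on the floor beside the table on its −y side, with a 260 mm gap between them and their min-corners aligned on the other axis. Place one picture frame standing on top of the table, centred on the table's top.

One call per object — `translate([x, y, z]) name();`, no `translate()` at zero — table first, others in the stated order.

table();
translate([0, -698, 0]) spool();
translate([148, 362, 705]) picture_frame();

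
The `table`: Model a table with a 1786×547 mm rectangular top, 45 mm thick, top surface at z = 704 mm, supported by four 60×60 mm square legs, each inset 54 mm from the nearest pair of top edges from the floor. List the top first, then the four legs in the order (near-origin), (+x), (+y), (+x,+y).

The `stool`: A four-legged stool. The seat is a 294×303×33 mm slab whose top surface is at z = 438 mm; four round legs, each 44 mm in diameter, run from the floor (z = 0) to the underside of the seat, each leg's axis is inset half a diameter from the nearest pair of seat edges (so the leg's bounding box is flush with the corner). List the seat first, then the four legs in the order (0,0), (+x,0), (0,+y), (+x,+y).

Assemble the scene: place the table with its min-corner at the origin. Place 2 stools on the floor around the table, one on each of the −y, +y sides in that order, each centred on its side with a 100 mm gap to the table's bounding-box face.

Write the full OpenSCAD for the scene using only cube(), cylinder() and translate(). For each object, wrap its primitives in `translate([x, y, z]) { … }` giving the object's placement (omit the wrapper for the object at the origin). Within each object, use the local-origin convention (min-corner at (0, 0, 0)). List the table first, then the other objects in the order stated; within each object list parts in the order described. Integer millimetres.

translate([0, 0, 659]) cube([1786, 547, 45]);
translate([54, 54, 0]) cube([60, 60, 659]);
translate([1672, 54, 0]) cube([60, 60, 659]);
translate([54, 433, 0]) cube([60, 60, 659]);
translate([1672, 433, 0]) cube([60, 60, 659]);
translate([746, -403, 0]) {
  translate([0, 0, 405]) cube([294, 303, 33]);
  translate([22, 22, 0]) cylinder(h = 405, r = 22);
  translate([272, 22, 0]) cylinder(h = 405, r = 22);
  translate([22, 281, 0]) cylinder(h = 405, r = 22);
  translate([272, 281, 0]) cylinder(h = 405, r = 22);
}
translate([746, 647, 0]) {
  translate([0, 0, 405]) cube([294, 303, 33]);
  translate([22, 22, 0]) cylinder(h = 405, r = 22);
  translate([272, 22, 0]) cylinder(h = 405, r = 22);
  translate([22, 281, 0]) cylinder(h = 405, r = 22);
  translate([272, 281, 0]) cylinder(h = 405, r = 22);
}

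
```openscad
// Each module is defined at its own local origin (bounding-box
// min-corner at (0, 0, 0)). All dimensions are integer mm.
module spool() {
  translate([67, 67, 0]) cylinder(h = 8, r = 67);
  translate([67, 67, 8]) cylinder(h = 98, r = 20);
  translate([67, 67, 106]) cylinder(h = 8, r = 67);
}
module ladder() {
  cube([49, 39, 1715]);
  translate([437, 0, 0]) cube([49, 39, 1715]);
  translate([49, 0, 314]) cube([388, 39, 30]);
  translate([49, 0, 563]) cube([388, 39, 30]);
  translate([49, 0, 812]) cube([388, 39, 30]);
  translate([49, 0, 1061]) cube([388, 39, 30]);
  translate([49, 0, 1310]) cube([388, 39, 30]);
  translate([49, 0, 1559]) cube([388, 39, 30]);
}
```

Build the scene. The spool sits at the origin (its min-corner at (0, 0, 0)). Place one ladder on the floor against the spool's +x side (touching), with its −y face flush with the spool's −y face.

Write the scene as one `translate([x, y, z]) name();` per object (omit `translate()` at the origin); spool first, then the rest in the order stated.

spool();
translate([134, 0, 0]) ladder();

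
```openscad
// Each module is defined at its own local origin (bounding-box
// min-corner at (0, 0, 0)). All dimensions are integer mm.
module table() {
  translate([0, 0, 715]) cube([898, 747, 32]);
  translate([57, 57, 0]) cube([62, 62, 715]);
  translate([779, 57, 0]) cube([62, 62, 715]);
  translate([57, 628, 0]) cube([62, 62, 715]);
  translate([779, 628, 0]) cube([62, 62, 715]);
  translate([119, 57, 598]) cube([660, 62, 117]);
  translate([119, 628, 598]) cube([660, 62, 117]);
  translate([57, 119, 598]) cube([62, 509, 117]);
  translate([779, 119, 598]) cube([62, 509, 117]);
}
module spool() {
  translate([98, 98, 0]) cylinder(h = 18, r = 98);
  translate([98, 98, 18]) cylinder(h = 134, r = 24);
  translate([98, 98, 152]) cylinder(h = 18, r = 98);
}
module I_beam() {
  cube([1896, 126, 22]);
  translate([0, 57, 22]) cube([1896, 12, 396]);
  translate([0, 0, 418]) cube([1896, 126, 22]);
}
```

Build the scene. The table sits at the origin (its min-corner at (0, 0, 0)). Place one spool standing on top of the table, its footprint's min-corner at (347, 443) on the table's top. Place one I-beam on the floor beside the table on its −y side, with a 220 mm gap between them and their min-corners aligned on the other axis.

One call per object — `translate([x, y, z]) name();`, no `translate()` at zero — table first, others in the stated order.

table();
translate([347, 443, 747]) spool();
translate([0, -346, 0]) I_beam();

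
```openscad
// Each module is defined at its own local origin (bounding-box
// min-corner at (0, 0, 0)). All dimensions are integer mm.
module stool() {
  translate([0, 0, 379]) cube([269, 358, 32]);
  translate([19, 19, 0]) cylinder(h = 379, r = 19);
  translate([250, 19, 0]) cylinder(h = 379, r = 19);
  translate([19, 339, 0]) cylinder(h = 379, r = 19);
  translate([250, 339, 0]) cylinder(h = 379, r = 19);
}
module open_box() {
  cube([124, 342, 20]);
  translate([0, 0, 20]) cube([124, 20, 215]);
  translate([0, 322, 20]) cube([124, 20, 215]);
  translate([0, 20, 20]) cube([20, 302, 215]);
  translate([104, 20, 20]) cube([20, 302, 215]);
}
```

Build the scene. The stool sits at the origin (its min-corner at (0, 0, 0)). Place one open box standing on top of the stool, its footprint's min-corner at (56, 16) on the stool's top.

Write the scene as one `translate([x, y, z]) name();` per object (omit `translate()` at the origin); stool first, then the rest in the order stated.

stool();
translate([56, 16, 411]) open_box();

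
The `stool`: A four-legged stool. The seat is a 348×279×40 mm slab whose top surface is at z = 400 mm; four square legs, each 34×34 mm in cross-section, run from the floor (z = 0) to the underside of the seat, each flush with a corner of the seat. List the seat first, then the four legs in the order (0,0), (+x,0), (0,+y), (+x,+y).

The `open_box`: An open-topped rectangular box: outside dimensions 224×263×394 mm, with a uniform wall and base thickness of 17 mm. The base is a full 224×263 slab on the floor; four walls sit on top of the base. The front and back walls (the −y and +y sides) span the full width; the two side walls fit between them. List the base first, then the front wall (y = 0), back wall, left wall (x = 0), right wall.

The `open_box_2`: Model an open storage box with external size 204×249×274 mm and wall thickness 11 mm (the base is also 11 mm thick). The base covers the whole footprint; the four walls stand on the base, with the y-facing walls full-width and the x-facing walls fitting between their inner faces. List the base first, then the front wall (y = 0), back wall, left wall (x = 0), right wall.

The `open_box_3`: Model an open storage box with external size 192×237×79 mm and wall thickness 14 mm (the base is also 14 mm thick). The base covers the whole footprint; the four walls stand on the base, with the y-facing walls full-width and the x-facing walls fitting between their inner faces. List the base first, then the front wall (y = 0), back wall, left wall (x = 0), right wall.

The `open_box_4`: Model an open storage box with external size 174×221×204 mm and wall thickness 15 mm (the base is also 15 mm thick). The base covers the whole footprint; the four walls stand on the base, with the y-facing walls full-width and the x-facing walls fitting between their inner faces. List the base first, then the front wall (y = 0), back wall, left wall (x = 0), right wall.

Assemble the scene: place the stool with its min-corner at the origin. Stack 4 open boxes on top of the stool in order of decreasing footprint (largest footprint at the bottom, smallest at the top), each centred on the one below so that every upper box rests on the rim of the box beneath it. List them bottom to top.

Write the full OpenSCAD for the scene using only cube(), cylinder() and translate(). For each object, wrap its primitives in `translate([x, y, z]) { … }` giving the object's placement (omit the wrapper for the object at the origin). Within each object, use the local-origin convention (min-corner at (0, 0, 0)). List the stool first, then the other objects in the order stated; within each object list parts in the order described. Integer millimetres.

translate([0, 0, 360]) cube([348, 279, 40]);
cube([34, 34, 360]);
translate([314, 0, 0]) cube([34, 34, 360]);
translate([0, 245, 0]) cube([34, 34, 360]);
translate([314, 245, 0]) cube([34, 34, 360]);
translate([62, 8, 400]) {
  cube([224, 263, 17]);
  translate([0, 0, 17]) cube([224, 17, 377]);
  translate([0, 246, 17]) cube([224, 17, 377]);
  translate([0, 17, 17]) cube([17, 229, 377]);
  translate([207, 17, 17]) cube([17, 229, 377]);
}
translate([72, 15, 794]) {
  cube([204, 249, 11]);
  translate([0, 0, 11]) cube([204, 11, 263]);
  translate([0, 238, 11]) cube([204, 11, 263]);
  translate([0, 11, 11]) cube([11, 227, 263]);
  translate([193, 11, 11]) cube([11, 227, 263]);
}
translate([78, 21, 1068]) {
  cube([192, 237, 14]);
  translate([0, 0, 14]) cube([192, 14, 65]);
  translate([0, 223, 14]) cube([192, 14, 65]);
  translate([0, 14, 14]) cube([14, 209, 65]);
  translate([178, 14, 14]) cube([14, 209, 65]);
}
translate([87, 29, 1147]) {
  cube([174, 221, 15]);
  translate([0, 0, 15]) cube([174, 15, 189]);
  translate([0, 206, 15]) cube([174, 15, 189]);
  translate([0, 15, 15]) cube([15, 191, 189]);
  translate([159, 15, 15]) cube([15, 191, 189]);
}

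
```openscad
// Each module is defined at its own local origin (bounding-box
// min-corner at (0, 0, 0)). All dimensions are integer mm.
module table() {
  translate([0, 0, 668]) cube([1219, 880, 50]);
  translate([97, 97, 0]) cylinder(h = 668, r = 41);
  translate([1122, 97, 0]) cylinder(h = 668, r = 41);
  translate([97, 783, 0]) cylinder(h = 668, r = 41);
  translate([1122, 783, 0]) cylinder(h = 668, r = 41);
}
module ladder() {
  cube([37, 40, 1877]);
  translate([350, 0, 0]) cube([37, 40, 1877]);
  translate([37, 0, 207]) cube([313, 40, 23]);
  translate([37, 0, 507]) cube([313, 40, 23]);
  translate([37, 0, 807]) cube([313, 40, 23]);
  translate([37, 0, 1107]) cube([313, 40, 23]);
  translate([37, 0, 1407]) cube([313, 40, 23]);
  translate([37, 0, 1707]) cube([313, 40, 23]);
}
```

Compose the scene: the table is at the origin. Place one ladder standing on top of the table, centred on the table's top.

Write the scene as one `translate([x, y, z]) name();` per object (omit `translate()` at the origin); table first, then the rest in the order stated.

table();
translate([416, 420, 718]) ladder();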